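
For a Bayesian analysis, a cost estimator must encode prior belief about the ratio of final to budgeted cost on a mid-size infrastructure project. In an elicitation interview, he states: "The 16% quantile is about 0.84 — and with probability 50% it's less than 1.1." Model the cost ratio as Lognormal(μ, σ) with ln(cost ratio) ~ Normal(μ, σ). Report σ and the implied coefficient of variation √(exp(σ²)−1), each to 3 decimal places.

σ ≈ 0.271, CV ≈ 0.276

If T ~ Lognormal(μ,σ) then ln T ~ Normal(μ,σ), so the p-quantile of ln T is μ + z_p·σ.
ln(0.84) = -0.1744 and ln(1.1) = 0.09531; z_{0.16} = -0.9945, z_{0.5} = 0.
σ = (0.09531 − -0.1744)/(0 − (-0.9945)) = 0.271.
μ = -0.1744 − (-0.9945)·0.271 = 0.095.
CV = √(exp(σ²)−1) = √(exp(0.0735)−1) = 0.276.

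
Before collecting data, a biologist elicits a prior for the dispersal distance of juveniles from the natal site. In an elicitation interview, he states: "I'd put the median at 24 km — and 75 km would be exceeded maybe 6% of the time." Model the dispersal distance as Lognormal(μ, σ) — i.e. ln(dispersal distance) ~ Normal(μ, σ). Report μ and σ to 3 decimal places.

If T ~ Lognormal(μ,σ) then ln T ~ Normal(μ,σ), so the p-quantile of ln T is μ + z_p·σ.
ln(24) = 3.178 and ln(75) = 4.317; z_{0.5} = 0, z_{0.94} = 1.555.
σ = (4.317 − 3.178)/(1.555 − (0)) = 0.733.
μ = 3.178 − (0)·0.733 = 3.178.

μ ≈ 3.178, σ ≈ 0.733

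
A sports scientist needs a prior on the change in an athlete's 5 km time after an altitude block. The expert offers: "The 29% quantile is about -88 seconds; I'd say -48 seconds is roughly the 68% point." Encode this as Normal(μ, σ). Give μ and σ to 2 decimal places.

μ = -66.32, σ = 39.17

The p-quantile of Normal(μ,σ) is μ + z_p·σ, with z_{0.29} = -0.5534 and z_{0.68} = 0.4677.
Eliminate σ: μ = (z₂·x₁ − z₁·x₂)/(z₂ − z₁) = (0.4677·-88 − (-0.5534)·-48)/1.021 = -66.32.
Then σ = (x₂ − x₁)/(z₂ − z₁) = (-48 − -88)/1.021 = 39.17.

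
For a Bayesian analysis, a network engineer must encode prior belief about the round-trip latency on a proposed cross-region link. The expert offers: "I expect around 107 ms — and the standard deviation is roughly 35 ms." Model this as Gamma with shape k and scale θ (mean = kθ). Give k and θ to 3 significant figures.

For Gamma(k, scale θ): mean = kθ, variance = kθ², so CV = 1/√k.
CV = SD/mean = 35/107 = 0.3271, hence k = 1/CV² = 9.35.
Then θ = mean/k = 107/9.35 = 11.4.

k ≈ 9.35, θ ≈ 11.4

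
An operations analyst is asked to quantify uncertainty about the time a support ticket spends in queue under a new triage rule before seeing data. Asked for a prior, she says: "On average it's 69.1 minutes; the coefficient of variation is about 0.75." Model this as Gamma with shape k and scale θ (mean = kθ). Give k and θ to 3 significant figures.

k ≈ 1.78, θ ≈ 38.9

For Gamma(k, scale θ): mean = kθ, variance = kθ², so CV = 1/√k.
CV = 0.75, hence k = 1/CV² = 1.78.
Then θ = mean/k = 69.1/1.78 = 38.9.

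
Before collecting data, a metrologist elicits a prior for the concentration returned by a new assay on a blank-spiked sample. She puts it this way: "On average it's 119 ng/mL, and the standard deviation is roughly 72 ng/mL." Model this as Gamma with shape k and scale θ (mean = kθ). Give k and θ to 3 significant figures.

k ≈ 2.73, θ ≈ 43.6

For Gamma(k, scale θ): mean = kθ, variance = kθ², so CV = 1/√k.
CV = SD/mean = 72/119 = 0.605, hence k = 1/CV² = 2.73.
Then θ = mean/k = 119/2.73 = 43.6.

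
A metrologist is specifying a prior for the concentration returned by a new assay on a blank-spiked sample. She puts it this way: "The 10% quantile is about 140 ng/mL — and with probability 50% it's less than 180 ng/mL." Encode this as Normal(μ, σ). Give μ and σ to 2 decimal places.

μ = 180.00, σ = 31.21

For Normal(μ,σ), the p-quantile is μ + z_p·σ. Here z_{0.1} = -1.282, z_{0.5} = 0.
So 140 = μ − 1.282σ and 180 = μ + 0σ.
Subtracting: σ = (180 − 140)/(0 − (-1.282)) = 31.21.
Then μ = 140 − (-1.282)·31.21 = 180.00.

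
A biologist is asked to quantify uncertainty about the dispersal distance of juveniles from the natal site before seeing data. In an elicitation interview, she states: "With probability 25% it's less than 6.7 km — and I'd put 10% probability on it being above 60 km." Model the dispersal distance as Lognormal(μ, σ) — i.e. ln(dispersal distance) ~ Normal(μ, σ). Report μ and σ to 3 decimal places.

μ ≈ 2.658, σ ≈ 1.121

If T ~ Lognormal(μ,σ) then ln T ~ Normal(μ,σ), so the p-quantile of ln T is μ + z_p·σ.
ln(6.7) = 1.902 and ln(60) = 4.094; z_{0.25} = -0.6745, z_{0.9} = 1.282.
σ = (4.094 − 1.902)/(1.282 − (-0.6745)) = 1.121.
μ = 1.902 − (-0.6745)·1.121 = 2.658.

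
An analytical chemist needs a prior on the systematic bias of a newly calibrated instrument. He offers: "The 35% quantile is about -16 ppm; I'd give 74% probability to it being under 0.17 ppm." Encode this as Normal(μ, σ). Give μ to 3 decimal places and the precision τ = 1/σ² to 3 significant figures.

μ = -9.943, τ = 0.00405

For Normal(μ,σ), the p-quantile is μ + z_p·σ. Here z_{0.35} = -0.3853, z_{0.74} = 0.6433.
So -16 = μ − 0.3853σ and 0.17 = μ + 0.6433σ.
Subtracting: σ = (0.17 − -16)/(0.6433 − (-0.3853)) = 15.719.
Then μ = -16 − (-0.3853)·15.719 = -9.943.
Precision τ = 1/σ² = 1/15.72² = 0.00405.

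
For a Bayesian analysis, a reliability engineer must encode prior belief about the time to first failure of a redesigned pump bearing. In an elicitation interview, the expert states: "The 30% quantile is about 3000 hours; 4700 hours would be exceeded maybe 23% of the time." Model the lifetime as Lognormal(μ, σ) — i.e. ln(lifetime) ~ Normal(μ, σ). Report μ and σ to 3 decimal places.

If T ~ Lognormal(μ,σ) then ln T ~ Normal(μ,σ), so the p-quantile of ln T is μ + z_p·σ.
ln(3000) = 8.006 and ln(4700) = 8.455; z_{0.3} = -0.5244, z_{0.77} = 0.7388.
σ = (8.455 − 8.006)/(0.7388 − (-0.5244)) = 0.355.
μ = 8.006 − (-0.5244)·0.355 = 8.193.

μ ≈ 8.193, σ ≈ 0.355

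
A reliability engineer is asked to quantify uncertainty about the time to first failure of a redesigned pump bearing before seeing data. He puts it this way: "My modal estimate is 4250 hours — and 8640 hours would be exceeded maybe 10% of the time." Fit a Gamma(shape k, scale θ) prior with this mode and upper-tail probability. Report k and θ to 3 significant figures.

k ≈ 4.81, θ ≈ 1110

Gamma(k,θ) with k>1 has mode (k−1)θ, so θ = 4250/(k−1).
Need P(X < 8640) = 0.9 with θ tied to k this way. Start at k = 2, θ = 4250: P(X<8640) ≈ 0.603.
Too low — raise k to concentrate. Iterating converges to k ≈ 4.81.
Then θ = 4250/(4.81−1) ≈ 1110.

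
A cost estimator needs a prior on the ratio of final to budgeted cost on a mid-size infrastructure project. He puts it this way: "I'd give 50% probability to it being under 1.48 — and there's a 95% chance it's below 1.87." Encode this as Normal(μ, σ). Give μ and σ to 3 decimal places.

The p-quantile of Normal(μ,σ) is μ + z_p·σ, with z_{0.5} = 0 and z_{0.95} = 1.645.
Eliminate σ: μ = (z₂·x₁ − z₁·x₂)/(z₂ − z₁) = (1.645·1.48 − (0)·1.87)/1.645 = 1.480.
Then σ = (x₂ − x₁)/(z₂ − z₁) = (1.87 − 1.48)/1.645 = 0.237.

μ = 1.480, σ = 0.237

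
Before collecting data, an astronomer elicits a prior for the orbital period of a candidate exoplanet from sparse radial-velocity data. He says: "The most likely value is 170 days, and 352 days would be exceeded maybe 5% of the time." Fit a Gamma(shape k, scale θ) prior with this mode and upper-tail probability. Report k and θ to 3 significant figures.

Gamma(k,θ) with k>1 has mode (k−1)θ, so θ = 170/(k−1).
Need P(X < 352) = 0.95 with θ tied to k this way. Start at k = 2, θ = 170: P(X<352) ≈ 0.613.
Too low — raise k to concentrate. Iterating converges to k ≈ 6.22.
Then θ = 170/(6.22−1) ≈ 32.6.

k ≈ 6.22, θ ≈ 32.6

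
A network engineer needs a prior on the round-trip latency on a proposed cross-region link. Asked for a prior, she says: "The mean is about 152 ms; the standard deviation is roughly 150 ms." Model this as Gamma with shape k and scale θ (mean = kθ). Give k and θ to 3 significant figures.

k ≈ 1.03, θ ≈ 148

For Gamma(k, scale θ): mean = kθ, variance = kθ², so CV = 1/√k.
CV = SD/mean = 150/152 = 0.9868, hence k = 1/CV² = 1.03.
Then θ = mean/k = 152/1.03 = 148.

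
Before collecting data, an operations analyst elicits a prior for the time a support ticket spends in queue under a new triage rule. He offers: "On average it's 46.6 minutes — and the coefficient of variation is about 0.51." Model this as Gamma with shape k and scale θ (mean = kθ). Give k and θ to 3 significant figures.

k ≈ 3.84, θ ≈ 12.1

For Gamma(k, scale θ): mean = kθ, variance = kθ², so CV = 1/√k.
CV = 0.51, hence k = 1/CV² = 3.84.
Then θ = mean/k = 46.6/3.84 = 12.1.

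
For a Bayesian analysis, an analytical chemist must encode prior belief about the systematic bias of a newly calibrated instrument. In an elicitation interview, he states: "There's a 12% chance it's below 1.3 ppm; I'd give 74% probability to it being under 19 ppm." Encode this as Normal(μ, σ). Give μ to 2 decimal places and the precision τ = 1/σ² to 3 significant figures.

The p-quantile of Normal(μ,σ) is μ + z_p·σ, with z_{0.12} = -1.175 and z_{0.74} = 0.6433.
Eliminate σ: μ = (z₂·x₁ − z₁·x₂)/(z₂ − z₁) = (0.6433·1.3 − (-1.175)·19)/1.818 = 12.74.
Then σ = (x₂ − x₁)/(z₂ − z₁) = (19 − 1.3)/1.818 = 9.73.
Precision τ = 1/σ² = 1/9.734² = 0.0106.

μ = 12.74, τ = 0.0106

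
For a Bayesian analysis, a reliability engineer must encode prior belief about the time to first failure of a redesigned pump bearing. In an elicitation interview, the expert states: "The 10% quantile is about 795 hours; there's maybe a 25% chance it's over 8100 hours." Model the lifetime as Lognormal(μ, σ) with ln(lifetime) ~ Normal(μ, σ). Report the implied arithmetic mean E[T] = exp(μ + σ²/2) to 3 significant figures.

If T ~ Lognormal(μ,σ) then ln T ~ Normal(μ,σ), so the p-quantile of ln T is μ + z_p·σ.
ln(795) = 6.678 and ln(8100) = 9; z_{0.1} = -1.282, z_{0.75} = 0.6745.
σ = (9 − 6.678)/(0.6745 − (-1.282)) = 1.187.
μ = 6.678 − (-1.282)·1.187 = 8.199.
E[T] = exp(μ + σ²/2) = exp(8.199 + 0.7042) = 7360 hours.

E[T] ≈ 7360 hours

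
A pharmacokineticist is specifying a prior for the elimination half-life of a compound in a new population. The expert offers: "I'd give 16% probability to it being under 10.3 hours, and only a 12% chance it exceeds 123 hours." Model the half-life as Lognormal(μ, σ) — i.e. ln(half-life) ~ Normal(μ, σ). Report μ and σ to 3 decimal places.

If T ~ Lognormal(μ,σ) then ln T ~ Normal(μ,σ), so the p-quantile of ln T is μ + z_p·σ.
ln(10.3) = 2.332 and ln(123) = 4.812; z_{0.16} = -0.9945, z_{0.88} = 1.175.
σ = (4.812 − 2.332)/(1.175 − (-0.9945)) = 1.143.
μ = 2.332 − (-0.9945)·1.143 = 3.469.

μ ≈ 3.469, σ ≈ 1.143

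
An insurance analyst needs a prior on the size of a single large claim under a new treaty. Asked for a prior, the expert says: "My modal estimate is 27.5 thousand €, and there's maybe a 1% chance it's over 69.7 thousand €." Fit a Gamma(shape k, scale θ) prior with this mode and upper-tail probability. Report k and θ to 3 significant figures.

k ≈ 6.41, θ ≈ 5.08

Gamma(k,θ) with k>1 has mode (k−1)θ, so θ = 27.5/(k−1).
Need P(X < 69.7) = 0.99 with θ tied to k this way. Start at k = 2, θ = 27.5: P(X<69.7) ≈ 0.720.
Too low — raise k to concentrate. Iterating converges to k ≈ 6.41.
Then θ = 27.5/(6.41−1) ≈ 5.08.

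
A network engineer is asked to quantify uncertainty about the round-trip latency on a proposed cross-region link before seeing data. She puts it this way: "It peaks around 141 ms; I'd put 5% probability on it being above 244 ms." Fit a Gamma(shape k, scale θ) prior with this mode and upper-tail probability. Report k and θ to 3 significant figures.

k ≈ 10.3, θ ≈ 15.2

Gamma(k,θ) with k>1 has mode (k−1)θ, so θ = 141/(k−1).
Need P(X < 244) = 0.95 with θ tied to k this way. Start at k = 2, θ = 141: P(X<244) ≈ 0.516.
Too low — raise k to concentrate. Iterating converges to k ≈ 10.3.
Then θ = 141/(10.3−1) ≈ 15.2.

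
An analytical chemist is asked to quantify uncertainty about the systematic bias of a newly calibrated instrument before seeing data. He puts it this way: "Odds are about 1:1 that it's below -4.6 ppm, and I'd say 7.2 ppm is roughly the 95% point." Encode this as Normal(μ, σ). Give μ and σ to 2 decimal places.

μ = -4.60, σ = 7.17

The p-quantile of Normal(μ,σ) is μ + z_p·σ, with z_{0.5} = 0 and z_{0.95} = 1.645.
Eliminate σ: μ = (z₂·x₁ − z₁·x₂)/(z₂ − z₁) = (1.645·-4.6 − (0)·7.2)/1.645 = -4.60.
Then σ = (x₂ − x₁)/(z₂ − z₁) = (7.2 − -4.6)/1.645 = 7.17.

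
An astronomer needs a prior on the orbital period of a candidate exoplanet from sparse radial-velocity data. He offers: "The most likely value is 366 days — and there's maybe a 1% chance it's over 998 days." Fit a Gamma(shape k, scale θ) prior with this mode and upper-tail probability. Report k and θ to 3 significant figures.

Gamma(k,θ) with k>1 has mode (k−1)θ, so θ = 366/(k−1).
Need P(X < 998) = 0.99 with θ tied to k this way. Start at k = 2, θ = 366: P(X<998) ≈ 0.756.
Too low — raise k to concentrate. Iterating converges to k ≈ 5.58.
Then θ = 366/(5.58−1) ≈ 80.

k ≈ 5.58, θ ≈ 80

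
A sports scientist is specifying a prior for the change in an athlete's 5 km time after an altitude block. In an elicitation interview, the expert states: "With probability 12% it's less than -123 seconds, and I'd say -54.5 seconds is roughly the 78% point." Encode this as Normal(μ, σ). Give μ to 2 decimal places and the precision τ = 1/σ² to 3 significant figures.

μ = -81.67, τ = 0.000808

The p-quantile of Normal(μ,σ) is μ + z_p·σ, with z_{0.12} = -1.175 and z_{0.78} = 0.7722.
Eliminate σ: μ = (z₂·x₁ − z₁·x₂)/(z₂ − z₁) = (0.7722·-123 − (-1.175)·-54.5)/1.947 = -81.67.
Then σ = (x₂ − x₁)/(z₂ − z₁) = (-54.5 − -123)/1.947 = 35.18.
Precision τ = 1/σ² = 1/35.18² = 0.000808.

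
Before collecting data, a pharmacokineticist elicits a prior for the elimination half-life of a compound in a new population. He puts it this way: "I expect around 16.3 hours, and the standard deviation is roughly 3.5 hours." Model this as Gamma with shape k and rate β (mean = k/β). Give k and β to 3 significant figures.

k ≈ 21.7, β ≈ 1.33

For Gamma(k, rate β): mean = k/β, variance = k/β², so CV = 1/√k.
CV = SD/mean = 3.5/16.3 = 0.2147, hence k = 1/CV² = 21.7.
Then β = k/mean = 21.7/16.3 = 1.33.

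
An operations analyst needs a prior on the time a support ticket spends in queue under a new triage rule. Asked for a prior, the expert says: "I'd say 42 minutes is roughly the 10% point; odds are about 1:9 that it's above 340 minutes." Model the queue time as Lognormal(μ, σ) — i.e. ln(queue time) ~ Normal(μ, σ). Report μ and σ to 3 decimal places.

If T ~ Lognormal(μ,σ) then ln T ~ Normal(μ,σ), so the p-quantile of ln T is μ + z_p·σ.
ln(42) = 3.738 and ln(340) = 5.829; z_{0.1} = -1.282, z_{0.9} = 1.282.
σ = (5.829 − 3.738)/(1.282 − (-1.282)) = 0.816.
μ = 3.738 − (-1.282)·0.816 = 4.783.

μ ≈ 4.783, σ ≈ 0.816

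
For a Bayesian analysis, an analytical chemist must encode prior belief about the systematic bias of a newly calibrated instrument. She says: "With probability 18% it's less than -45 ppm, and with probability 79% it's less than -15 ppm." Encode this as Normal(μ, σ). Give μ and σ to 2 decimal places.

μ = -29.05, σ = 17.42

For Normal(μ,σ), the p-quantile is μ + z_p·σ. Here z_{0.18} = -0.9154, z_{0.79} = 0.8064.
So -45 = μ − 0.9154σ and -15 = μ + 0.8064σ.
Subtracting: σ = (-15 − -45)/(0.8064 − (-0.9154)) = 17.42.
Then μ = -45 − (-0.9154)·17.42 = -29.05.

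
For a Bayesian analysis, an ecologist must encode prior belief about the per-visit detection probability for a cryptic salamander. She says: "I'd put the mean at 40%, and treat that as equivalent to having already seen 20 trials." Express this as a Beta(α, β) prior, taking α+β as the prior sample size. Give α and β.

α = 8, β = 12

Under the effective-sample-size interpretation, Beta(α, β) has prior mean α/(α+β) and prior sample size α+β.
So α+β = 20 and α/(α+β) = 0.4, giving α = 0.4·20 = 8 and β = 20 − 8 = 12.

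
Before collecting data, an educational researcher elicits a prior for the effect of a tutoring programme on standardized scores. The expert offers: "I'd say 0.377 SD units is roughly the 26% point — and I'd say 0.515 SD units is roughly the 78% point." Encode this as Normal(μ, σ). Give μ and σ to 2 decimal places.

The p-quantile of Normal(μ,σ) is μ + z_p·σ, with z_{0.26} = -0.6433 and z_{0.78} = 0.7722.
Eliminate σ: μ = (z₂·x₁ − z₁·x₂)/(z₂ − z₁) = (0.7722·0.377 − (-0.6433)·0.515)/1.416 = 0.44.
Then σ = (x₂ − x₁)/(z₂ − z₁) = (0.515 − 0.377)/1.416 = 0.10.

μ = 0.44, σ = 0.10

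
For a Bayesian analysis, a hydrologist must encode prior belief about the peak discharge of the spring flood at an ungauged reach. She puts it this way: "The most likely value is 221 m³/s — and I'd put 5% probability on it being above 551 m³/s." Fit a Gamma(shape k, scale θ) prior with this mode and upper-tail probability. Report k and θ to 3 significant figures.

Gamma(k,θ) with k>1 has mode (k−1)θ, so θ = 221/(k−1).
Need P(X < 551) = 0.95 with θ tied to k this way. Start at k = 2, θ = 221: P(X<551) ≈ 0.711.
Too low — raise k to concentrate. Iterating converges to k ≈ 4.25.
Then θ = 221/(4.25−1) ≈ 67.9.

k ≈ 4.25, θ ≈ 67.9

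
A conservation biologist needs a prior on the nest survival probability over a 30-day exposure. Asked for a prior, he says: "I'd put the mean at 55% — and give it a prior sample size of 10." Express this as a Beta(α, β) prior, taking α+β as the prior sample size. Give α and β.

α = 5.5, β = 4.5

Under the effective-sample-size interpretation, Beta(α, β) has prior mean α/(α+β) and prior sample size α+β.
So α+β = 10 and α/(α+β) = 0.55, giving α = 0.55·10 = 5.5 and β = 10 − 5.5 = 4.5.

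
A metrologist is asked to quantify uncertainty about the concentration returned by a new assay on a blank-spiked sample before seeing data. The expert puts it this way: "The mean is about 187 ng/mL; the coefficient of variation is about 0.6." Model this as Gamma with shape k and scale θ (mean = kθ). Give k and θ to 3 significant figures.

k ≈ 2.78, θ ≈ 67.3

For Gamma(k, scale θ): mean = kθ, variance = kθ², so CV = 1/√k.
CV = 0.6, hence k = 1/CV² = 2.78.
Then θ = mean/k = 187/2.78 = 67.3.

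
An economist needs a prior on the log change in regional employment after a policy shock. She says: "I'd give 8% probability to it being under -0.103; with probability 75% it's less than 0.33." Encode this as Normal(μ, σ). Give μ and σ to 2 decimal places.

μ = 0.19, σ = 0.21

For Normal(μ,σ), the p-quantile is μ + z_p·σ. Here z_{0.08} = -1.405, z_{0.75} = 0.6745.
So -0.103 = μ − 1.405σ and 0.33 = μ + 0.6745σ.
Subtracting: σ = (0.33 − -0.103)/(0.6745 − (-1.405)) = 0.21.
Then μ = -0.103 − (-1.405)·0.21 = 0.19.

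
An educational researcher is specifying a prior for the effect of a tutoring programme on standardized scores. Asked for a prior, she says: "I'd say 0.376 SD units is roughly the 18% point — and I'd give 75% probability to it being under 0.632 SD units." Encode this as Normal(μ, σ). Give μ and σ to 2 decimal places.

The p-quantile of Normal(μ,σ) is μ + z_p·σ, with z_{0.18} = -0.9154 and z_{0.75} = 0.6745.
Eliminate σ: μ = (z₂·x₁ − z₁·x₂)/(z₂ − z₁) = (0.6745·0.376 − (-0.9154)·0.632)/1.59 = 0.52.
Then σ = (x₂ − x₁)/(z₂ − z₁) = (0.632 − 0.376)/1.59 = 0.16.

μ = 0.52, σ = 0.16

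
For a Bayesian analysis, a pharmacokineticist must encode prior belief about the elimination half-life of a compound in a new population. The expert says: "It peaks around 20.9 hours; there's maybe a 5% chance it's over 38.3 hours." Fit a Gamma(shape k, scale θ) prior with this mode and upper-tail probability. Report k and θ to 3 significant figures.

Gamma(k,θ) with k>1 has mode (k−1)θ, so θ = 20.9/(k−1).
Need P(X < 38.3) = 0.95 with θ tied to k this way. Start at k = 2, θ = 20.9: P(X<38.3) ≈ 0.547.
Too low — raise k to concentrate. Iterating converges to k ≈ 8.59.
Then θ = 20.9/(8.59−1) ≈ 2.75.

k ≈ 8.59, θ ≈ 2.75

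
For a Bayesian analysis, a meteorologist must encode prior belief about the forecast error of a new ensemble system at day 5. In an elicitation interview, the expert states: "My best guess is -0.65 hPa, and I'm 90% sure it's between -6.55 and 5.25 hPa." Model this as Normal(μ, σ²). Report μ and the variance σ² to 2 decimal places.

μ = -0.65, σ² = 12.87

A symmetric 90% interval runs μ ± z·σ with z = 1.645.
Half-width = 5.9, so σ = 5.9/1.645 = 3.587 and σ² = 12.87.
μ is the stated best guess, -0.65.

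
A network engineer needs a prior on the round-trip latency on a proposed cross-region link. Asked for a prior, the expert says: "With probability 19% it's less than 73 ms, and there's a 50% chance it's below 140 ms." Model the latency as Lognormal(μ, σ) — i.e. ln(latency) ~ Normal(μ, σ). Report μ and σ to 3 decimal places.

If T ~ Lognormal(μ,σ) then ln T ~ Normal(μ,σ), so the p-quantile of ln T is μ + z_p·σ.
ln(73) = 4.29 and ln(140) = 4.942; z_{0.19} = -0.8779, z_{0.5} = 0.
σ = (4.942 − 4.29)/(0 − (-0.8779)) = 0.742.
μ = 4.29 − (-0.8779)·0.742 = 4.942.

μ ≈ 4.942, σ ≈ 0.742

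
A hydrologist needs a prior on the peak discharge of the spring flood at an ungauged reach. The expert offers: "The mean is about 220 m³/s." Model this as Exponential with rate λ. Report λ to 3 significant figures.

Exponential mean = 1/λ, so λ = 1/220.0 = 0.00455.

λ ≈ 0.00455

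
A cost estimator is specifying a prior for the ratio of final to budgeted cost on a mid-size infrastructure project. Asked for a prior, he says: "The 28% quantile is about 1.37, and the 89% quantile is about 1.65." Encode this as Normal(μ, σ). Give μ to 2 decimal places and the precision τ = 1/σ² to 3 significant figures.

μ = 1.46, τ = 41.8

For Normal(μ,σ), the p-quantile is μ + z_p·σ. Here z_{0.28} = -0.5828, z_{0.89} = 1.227.
So 1.37 = μ − 0.5828σ and 1.65 = μ + 1.227σ.
Subtracting: σ = (1.65 − 1.37)/(1.227 − (-0.5828)) = 0.15.
Then μ = 1.37 − (-0.5828)·0.15 = 1.46.
Precision τ = 1/σ² = 1/0.1548² = 41.8.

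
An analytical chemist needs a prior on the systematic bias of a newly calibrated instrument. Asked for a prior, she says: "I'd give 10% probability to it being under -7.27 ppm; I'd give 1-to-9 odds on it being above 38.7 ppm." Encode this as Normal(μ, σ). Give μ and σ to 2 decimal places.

μ = 15.71, σ = 17.94

The p-quantile of Normal(μ,σ) is μ + z_p·σ, with z_{0.1} = -1.282 and z_{0.9} = 1.282.
Eliminate σ: μ = (z₂·x₁ − z₁·x₂)/(z₂ − z₁) = (1.282·-7.27 − (-1.282)·38.7)/2.563 = 15.71.
Then σ = (x₂ − x₁)/(z₂ − z₁) = (38.7 − -7.27)/2.563 = 17.94.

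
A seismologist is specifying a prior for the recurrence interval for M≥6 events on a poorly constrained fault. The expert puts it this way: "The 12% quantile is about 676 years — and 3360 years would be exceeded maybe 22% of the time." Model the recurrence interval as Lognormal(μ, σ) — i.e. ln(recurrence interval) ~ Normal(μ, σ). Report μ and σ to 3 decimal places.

If T ~ Lognormal(μ,σ) then ln T ~ Normal(μ,σ), so the p-quantile of ln T is μ + z_p·σ.
ln(676) = 6.516 and ln(3360) = 8.12; z_{0.12} = -1.175, z_{0.78} = 0.7722.
σ = (8.12 − 6.516)/(0.7722 − (-1.175)) = 0.824.
μ = 6.516 − (-1.175)·0.824 = 7.484.

μ ≈ 7.484, σ ≈ 0.824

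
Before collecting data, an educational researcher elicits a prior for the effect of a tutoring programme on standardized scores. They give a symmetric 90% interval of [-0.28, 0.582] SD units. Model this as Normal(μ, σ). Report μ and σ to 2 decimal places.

μ = 0.15, σ = 0.26

A symmetric 90% interval runs μ ± z·σ with z = 1.645.
Half-width = 0.431, so σ = 0.431/1.645 = 0.26.
μ is the interval midpoint, 0.15.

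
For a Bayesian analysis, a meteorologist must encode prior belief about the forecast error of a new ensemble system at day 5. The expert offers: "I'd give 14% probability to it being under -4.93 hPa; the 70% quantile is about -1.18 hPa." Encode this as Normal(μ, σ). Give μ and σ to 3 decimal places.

μ = -2.405, σ = 2.337

The p-quantile of Normal(μ,σ) is μ + z_p·σ, with z_{0.14} = -1.08 and z_{0.7} = 0.5244.
Eliminate σ: μ = (z₂·x₁ − z₁·x₂)/(z₂ − z₁) = (0.5244·-4.93 − (-1.08)·-1.18)/1.605 = -2.405.
Then σ = (x₂ − x₁)/(z₂ − z₁) = (-1.18 − -4.93)/1.605 = 2.337.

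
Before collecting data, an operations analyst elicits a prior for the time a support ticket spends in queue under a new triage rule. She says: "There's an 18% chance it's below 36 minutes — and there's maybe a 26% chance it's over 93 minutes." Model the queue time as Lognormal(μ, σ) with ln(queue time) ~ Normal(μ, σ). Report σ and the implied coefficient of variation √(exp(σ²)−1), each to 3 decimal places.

If T ~ Lognormal(μ,σ) then ln T ~ Normal(μ,σ), so the p-quantile of ln T is μ + z_p·σ.
ln(36) = 3.584 and ln(93) = 4.533; z_{0.18} = -0.9154, z_{0.74} = 0.6433.
σ = (4.533 − 3.584)/(0.6433 − (-0.9154)) = 0.609.
μ = 3.584 − (-0.9154)·0.609 = 4.141.
CV = √(exp(σ²)−1) = √(exp(0.3707)−1) = 0.670.

σ ≈ 0.609, CV ≈ 0.670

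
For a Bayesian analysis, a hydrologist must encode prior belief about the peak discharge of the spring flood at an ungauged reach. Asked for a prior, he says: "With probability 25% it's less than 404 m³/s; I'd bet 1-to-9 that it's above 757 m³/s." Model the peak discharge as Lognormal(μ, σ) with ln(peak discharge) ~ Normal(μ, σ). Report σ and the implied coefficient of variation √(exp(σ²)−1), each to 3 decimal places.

σ ≈ 0.321, CV ≈ 0.329

If T ~ Lognormal(μ,σ) then ln T ~ Normal(μ,σ), so the p-quantile of ln T is μ + z_p·σ.
ln(404) = 6.001 and ln(757) = 6.629; z_{0.25} = -0.6745, z_{0.9} = 1.282.
σ = (6.629 − 6.001)/(1.282 − (-0.6745)) = 0.321.
μ = 6.001 − (-0.6745)·0.321 = 6.218.
CV = √(exp(σ²)−1) = √(exp(0.1031)−1) = 0.329.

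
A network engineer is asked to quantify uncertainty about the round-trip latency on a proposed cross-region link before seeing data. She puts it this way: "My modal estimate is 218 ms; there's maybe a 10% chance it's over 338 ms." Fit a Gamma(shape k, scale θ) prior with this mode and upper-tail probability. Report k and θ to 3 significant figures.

k ≈ 10.7, θ ≈ 22.4

Gamma(k,θ) with k>1 has mode (k−1)θ, so θ = 218/(k−1).
Need P(X < 338) = 0.9 with θ tied to k this way. Start at k = 2, θ = 218: P(X<338) ≈ 0.459.
Too low — raise k to concentrate. Iterating converges to k ≈ 10.7.
Then θ = 218/(10.7−1) ≈ 22.4.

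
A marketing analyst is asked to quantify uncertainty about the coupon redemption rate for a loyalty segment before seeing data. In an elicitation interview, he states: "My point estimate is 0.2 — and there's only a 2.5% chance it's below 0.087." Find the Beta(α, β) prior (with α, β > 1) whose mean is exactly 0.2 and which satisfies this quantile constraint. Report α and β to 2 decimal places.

α ≈ 7.00, β ≈ 27.99

With mean 0.2 fixed, write α = 0.2s, β = 0.8s where s = α+β.
Need P(θ < 0.087) = 0.025 under Beta(0.2s, 0.8s). Normal approximation: (q−m)/√(m(1−m)/s) ≈ z_{0.025} = -1.96, so s ≈ 0.2·0.8·(-1.96)²/(0.087−0.2)² = 48.1.
At s = 48.1: P(θ<0.087) ≈ 0.010. Adjusting to match 0.025 gives s ≈ 34.98.
So α = 0.2·34.98 ≈ 7.00, β = 0.8·34.98 ≈ 27.99.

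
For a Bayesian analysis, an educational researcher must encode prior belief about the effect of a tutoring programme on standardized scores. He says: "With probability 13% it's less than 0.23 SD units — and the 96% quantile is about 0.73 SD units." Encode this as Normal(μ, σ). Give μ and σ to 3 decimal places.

μ = 0.426, σ = 0.174

The p-quantile of Normal(μ,σ) is μ + z_p·σ, with z_{0.13} = -1.126 and z_{0.96} = 1.751.
Eliminate σ: μ = (z₂·x₁ − z₁·x₂)/(z₂ − z₁) = (1.751·0.23 − (-1.126)·0.73)/2.877 = 0.426.
Then σ = (x₂ − x₁)/(z₂ − z₁) = (0.73 − 0.23)/2.877 = 0.174.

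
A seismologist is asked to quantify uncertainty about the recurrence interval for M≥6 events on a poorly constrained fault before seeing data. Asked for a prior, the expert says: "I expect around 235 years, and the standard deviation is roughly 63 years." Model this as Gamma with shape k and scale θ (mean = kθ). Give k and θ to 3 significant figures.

k ≈ 13.9, θ ≈ 16.9

For Gamma(k, scale θ): mean = kθ, variance = kθ², so CV = 1/√k.
CV = SD/mean = 63/235 = 0.2681, hence k = 1/CV² = 13.9.
Then θ = mean/k = 235/13.9 = 16.9.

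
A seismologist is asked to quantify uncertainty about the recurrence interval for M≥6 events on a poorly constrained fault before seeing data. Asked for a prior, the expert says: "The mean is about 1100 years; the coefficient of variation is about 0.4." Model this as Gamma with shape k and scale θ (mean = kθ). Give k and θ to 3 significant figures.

For Gamma(k, scale θ): mean = kθ, variance = kθ², so CV = 1/√k.
CV = 0.4, hence k = 1/CV² = 6.25.
Then θ = mean/k = 1100/6.25 = 176.

k ≈ 6.25, θ ≈ 176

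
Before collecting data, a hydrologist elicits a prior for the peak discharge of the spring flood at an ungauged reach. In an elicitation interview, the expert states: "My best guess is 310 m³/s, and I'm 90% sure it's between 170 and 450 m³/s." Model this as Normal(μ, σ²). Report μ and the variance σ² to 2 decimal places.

μ = 310.00, σ² = 7244.39

A symmetric 90% interval runs μ ± z·σ with z = 1.645.
Half-width = 140, so σ = 140/1.645 = 85.114 and σ² = 7244.39.
μ is the stated best guess, 310.00.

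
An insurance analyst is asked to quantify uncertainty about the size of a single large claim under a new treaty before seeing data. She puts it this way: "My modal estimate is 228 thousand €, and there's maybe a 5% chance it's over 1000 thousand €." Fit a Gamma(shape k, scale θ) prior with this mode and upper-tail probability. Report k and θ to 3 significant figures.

Gamma(k,θ) with k>1 has mode (k−1)θ, so θ = 228/(k−1).
Need P(X < 1000) = 0.95 with θ tied to k this way. Start at k = 2, θ = 228: P(X<1000) ≈ 0.933.
Too low — raise k to concentrate. Iterating converges to k ≈ 2.13.
Then θ = 228/(2.13−1) ≈ 202.

k ≈ 2.13, θ ≈ 202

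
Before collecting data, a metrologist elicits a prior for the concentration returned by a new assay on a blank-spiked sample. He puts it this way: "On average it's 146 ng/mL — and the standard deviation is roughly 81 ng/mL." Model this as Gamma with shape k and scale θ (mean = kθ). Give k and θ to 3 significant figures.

k ≈ 3.25, θ ≈ 44.9

For Gamma(k, scale θ): mean = kθ, variance = kθ², so CV = 1/√k.
CV = SD/mean = 81/146 = 0.5548, hence k = 1/CV² = 3.25.
Then θ = mean/k = 146/3.25 = 44.9.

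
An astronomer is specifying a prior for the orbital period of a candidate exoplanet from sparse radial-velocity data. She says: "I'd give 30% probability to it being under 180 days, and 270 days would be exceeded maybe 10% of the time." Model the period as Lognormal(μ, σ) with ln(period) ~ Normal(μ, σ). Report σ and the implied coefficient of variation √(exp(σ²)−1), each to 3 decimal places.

If T ~ Lognormal(μ,σ) then ln T ~ Normal(μ,σ), so the p-quantile of ln T is μ + z_p·σ.
ln(180) = 5.193 and ln(270) = 5.598; z_{0.3} = -0.5244, z_{0.9} = 1.282.
σ = (5.598 − 5.193)/(1.282 − (-0.5244)) = 0.225.
μ = 5.193 − (-0.5244)·0.225 = 5.311.
CV = √(exp(σ²)−1) = √(exp(0.0504)−1) = 0.227.

σ ≈ 0.225, CV ≈ 0.227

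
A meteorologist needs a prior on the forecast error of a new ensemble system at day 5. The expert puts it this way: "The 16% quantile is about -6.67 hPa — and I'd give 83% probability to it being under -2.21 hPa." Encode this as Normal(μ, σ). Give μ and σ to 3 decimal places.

μ = -4.394, σ = 2.289

For Normal(μ,σ), the p-quantile is μ + z_p·σ. Here z_{0.16} = -0.9945, z_{0.83} = 0.9542.
So -6.67 = μ − 0.9945σ and -2.21 = μ + 0.9542σ.
Subtracting: σ = (-2.21 − -6.67)/(0.9542 − (-0.9945)) = 2.289.
Then μ = -6.67 − (-0.9945)·2.289 = -4.394.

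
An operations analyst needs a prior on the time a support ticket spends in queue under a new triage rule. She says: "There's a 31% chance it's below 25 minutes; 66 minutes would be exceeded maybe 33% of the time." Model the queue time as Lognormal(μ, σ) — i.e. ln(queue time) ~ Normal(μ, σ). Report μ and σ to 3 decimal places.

μ ≈ 3.733, σ ≈ 1.037

If T ~ Lognormal(μ,σ) then ln T ~ Normal(μ,σ), so the p-quantile of ln T is μ + z_p·σ.
ln(25) = 3.219 and ln(66) = 4.19; z_{0.31} = -0.4959, z_{0.67} = 0.4399.
σ = (4.19 − 3.219)/(0.4399 − (-0.4959)) = 1.037.
μ = 3.219 − (-0.4959)·1.037 = 3.733.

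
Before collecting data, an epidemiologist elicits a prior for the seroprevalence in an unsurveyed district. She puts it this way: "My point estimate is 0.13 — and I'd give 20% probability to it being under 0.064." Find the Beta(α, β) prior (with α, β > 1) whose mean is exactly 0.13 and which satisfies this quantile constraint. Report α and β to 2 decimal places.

α ≈ 2.43, β ≈ 16.27

With mean 0.13 fixed, write α = 0.13s, β = 0.87s where s = α+β.
Need P(θ < 0.064) = 0.2 under Beta(0.13s, 0.87s). Normal approximation: (q−m)/√(m(1−m)/s) ≈ z_{0.2} = -0.842, so s ≈ 0.13·0.87·(-0.842)²/(0.064−0.13)² = 18.4.
At s = 18.4: P(θ<0.064) ≈ 0.203. Adjusting to match 0.2 gives s ≈ 18.70.
So α = 0.13·18.70 ≈ 2.43, β = 0.87·18.70 ≈ 16.27.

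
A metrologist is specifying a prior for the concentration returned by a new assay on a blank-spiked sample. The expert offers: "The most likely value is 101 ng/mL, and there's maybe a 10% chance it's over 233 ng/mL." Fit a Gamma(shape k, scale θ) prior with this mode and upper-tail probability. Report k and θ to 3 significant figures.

k ≈ 3.75, θ ≈ 36.7

Gamma(k,θ) with k>1 has mode (k−1)θ, so θ = 101/(k−1).
Need P(X < 233) = 0.9 with θ tied to k this way. Start at k = 2, θ = 101: P(X<233) ≈ 0.671.
Too low — raise k to concentrate. Iterating converges to k ≈ 3.75.
Then θ = 101/(3.75−1) ≈ 36.7.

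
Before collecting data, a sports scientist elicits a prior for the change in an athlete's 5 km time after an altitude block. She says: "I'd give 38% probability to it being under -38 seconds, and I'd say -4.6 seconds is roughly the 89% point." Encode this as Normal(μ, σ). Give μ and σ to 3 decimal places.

For Normal(μ,σ), the p-quantile is μ + z_p·σ. Here z_{0.38} = -0.3055, z_{0.89} = 1.227.
So -38 = μ − 0.3055σ and -4.6 = μ + 1.227σ.
Subtracting: σ = (-4.6 − -38)/(1.227 − (-0.3055)) = 21.801.
Then μ = -38 − (-0.3055)·21.801 = -31.340.

μ = -31.340, σ = 21.801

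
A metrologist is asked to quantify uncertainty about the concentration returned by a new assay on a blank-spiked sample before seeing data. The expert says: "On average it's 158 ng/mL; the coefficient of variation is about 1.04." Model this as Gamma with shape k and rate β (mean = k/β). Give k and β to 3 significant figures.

k ≈ 0.925, β ≈ 0.00585

For Gamma(k, rate β): mean = k/β, variance = k/β², so CV = 1/√k.
CV = 1.04, hence k = 1/CV² = 0.925.
Then β = k/mean = 0.925/158 = 0.00585.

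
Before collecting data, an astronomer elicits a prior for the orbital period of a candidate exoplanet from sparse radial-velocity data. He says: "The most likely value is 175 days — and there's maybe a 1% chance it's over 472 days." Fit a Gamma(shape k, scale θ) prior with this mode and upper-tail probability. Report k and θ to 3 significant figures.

k ≈ 5.69, θ ≈ 37.3

Gamma(k,θ) with k>1 has mode (k−1)θ, so θ = 175/(k−1).
Need P(X < 472) = 0.99 with θ tied to k this way. Start at k = 2, θ = 175: P(X<472) ≈ 0.751.
Too low — raise k to concentrate. Iterating converges to k ≈ 5.69.
Then θ = 175/(5.69−1) ≈ 37.3.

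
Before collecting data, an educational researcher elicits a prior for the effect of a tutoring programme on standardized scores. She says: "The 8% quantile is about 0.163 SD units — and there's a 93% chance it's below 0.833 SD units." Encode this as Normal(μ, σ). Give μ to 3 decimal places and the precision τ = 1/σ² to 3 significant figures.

The p-quantile of Normal(μ,σ) is μ + z_p·σ, with z_{0.08} = -1.405 and z_{0.93} = 1.476.
Eliminate σ: μ = (z₂·x₁ − z₁·x₂)/(z₂ − z₁) = (1.476·0.163 − (-1.405)·0.833)/2.881 = 0.490.
Then σ = (x₂ − x₁)/(z₂ − z₁) = (0.833 − 0.163)/2.881 = 0.233.
Precision τ = 1/σ² = 1/0.2326² = 18.5.

μ = 0.490, τ = 18.5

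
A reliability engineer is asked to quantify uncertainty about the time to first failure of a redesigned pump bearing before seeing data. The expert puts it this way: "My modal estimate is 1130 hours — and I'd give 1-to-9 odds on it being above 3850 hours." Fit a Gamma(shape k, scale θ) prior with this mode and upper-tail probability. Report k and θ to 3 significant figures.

Gamma(k,θ) with k>1 has mode (k−1)θ, so θ = 1130/(k−1).
Need P(X < 3850) = 0.9 with θ tied to k this way. Start at k = 2, θ = 1130: P(X<3850) ≈ 0.854.
Too low — raise k to concentrate. Iterating converges to k ≈ 2.25.
Then θ = 1130/(2.25−1) ≈ 904.

k ≈ 2.25, θ ≈ 904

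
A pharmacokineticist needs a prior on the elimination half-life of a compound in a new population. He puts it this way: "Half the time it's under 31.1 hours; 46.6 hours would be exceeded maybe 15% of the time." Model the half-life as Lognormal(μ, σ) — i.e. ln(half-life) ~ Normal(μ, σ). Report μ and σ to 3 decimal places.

μ ≈ 3.437, σ ≈ 0.390

If T ~ Lognormal(μ,σ) then ln T ~ Normal(μ,σ), so the p-quantile of ln T is μ + z_p·σ.
ln(31.1) = 3.437 and ln(46.6) = 3.842; z_{0.5} = 0, z_{0.85} = 1.036.
σ = (3.842 − 3.437)/(1.036 − (0)) = 0.390.
μ = 3.437 − (0)·0.390 = 3.437.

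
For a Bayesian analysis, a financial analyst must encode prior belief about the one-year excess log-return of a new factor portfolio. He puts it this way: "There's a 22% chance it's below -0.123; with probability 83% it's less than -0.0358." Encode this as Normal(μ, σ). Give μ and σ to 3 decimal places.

μ = -0.084, σ = 0.051

For Normal(μ,σ), the p-quantile is μ + z_p·σ. Here z_{0.22} = -0.7722, z_{0.83} = 0.9542.
So -0.123 = μ − 0.7722σ and -0.0358 = μ + 0.9542σ.
Subtracting: σ = (-0.0358 − -0.123)/(0.9542 − (-0.7722)) = 0.051.
Then μ = -0.123 − (-0.7722)·0.051 = -0.084.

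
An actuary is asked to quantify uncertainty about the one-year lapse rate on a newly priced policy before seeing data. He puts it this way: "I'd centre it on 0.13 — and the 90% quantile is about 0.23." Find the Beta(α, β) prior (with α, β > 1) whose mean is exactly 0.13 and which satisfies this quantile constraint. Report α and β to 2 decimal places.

α ≈ 2.63, β ≈ 17.57

With mean 0.13 fixed, write α = 0.13s, β = 0.87s where s = α+β.
Need P(θ < 0.23) = 0.9 under Beta(0.13s, 0.87s). Normal approximation: (q−m)/√(m(1−m)/s) ≈ z_{0.9} = 1.28, so s ≈ 0.13·0.87·(1.28)²/(0.23−0.13)² = 18.6.
At s = 18.6: P(θ<0.23) ≈ 0.893. Adjusting to match 0.9 gives s ≈ 20.20.
So α = 0.13·20.20 ≈ 2.63, β = 0.87·20.20 ≈ 17.57.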